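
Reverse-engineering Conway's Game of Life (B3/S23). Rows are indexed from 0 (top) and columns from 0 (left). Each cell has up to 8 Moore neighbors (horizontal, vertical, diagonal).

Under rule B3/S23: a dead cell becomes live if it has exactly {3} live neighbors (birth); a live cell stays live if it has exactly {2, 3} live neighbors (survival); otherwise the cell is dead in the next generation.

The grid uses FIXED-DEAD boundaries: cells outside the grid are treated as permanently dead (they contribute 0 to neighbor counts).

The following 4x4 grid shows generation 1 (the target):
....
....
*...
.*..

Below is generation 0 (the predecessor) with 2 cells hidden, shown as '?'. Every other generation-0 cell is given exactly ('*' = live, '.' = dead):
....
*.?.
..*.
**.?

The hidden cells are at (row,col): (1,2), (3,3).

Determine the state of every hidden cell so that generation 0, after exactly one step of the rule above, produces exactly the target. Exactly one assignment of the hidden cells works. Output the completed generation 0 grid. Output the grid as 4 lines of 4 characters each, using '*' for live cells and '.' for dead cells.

Hidden generation-0 cells (in order): (1,2), (3,3).
A hidden cell only influences target cells in its own 3x3 neighborhood. Try each of the 2^2 = 4 assignments, step the completed generation 0 forward once under B3/S23, and compare with the target:
  (1,2)=. (3,3)=. -> step reproduces the target at every cell -> ACCEPT
  (1,2)=. (3,3)=* -> step gives (2,2)='*' but target has '.' -> reject
  (1,2)=* (3,3)=. -> step gives (1,1)='*' but target has '.' -> reject
  (1,2)=* (3,3)=* -> step gives (1,1)='*' but target has '.' -> reject
Unique solution: (1,2)=dead, (3,3)=dead.
Check: live-neighbor counts of every cell in the completed generation 0:
1100
0211
3411
1221
Applying B3/S23 to generation 0 with these counts gives:
....
....
*...
.*..
which matches the target exactly.

Answer: ....
*...
..*.
**..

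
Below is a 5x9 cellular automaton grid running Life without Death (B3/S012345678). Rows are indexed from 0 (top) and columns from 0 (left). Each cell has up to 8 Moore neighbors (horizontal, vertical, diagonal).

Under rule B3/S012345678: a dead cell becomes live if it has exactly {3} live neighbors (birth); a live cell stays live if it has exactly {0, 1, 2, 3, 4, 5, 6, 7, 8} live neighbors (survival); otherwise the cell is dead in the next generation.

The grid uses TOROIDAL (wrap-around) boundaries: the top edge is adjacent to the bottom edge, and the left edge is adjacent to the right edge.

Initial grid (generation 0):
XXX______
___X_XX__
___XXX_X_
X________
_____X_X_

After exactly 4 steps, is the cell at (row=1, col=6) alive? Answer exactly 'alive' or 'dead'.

Simulating step by step:
Generation 0 (given above): 13 live cells
Generation 1: 20 live cells
XXX_XX___
_X_X_XX__
___XXX_X_
X____X__X
X____X_XX
Generation 2: 26 live cells
XXXXXX_X_
XX_X_XX__
X_XXXX_XX
X____X__X
X____X_XX
Generation 3: 29 live cells
XXXXXX_X_
XX_X_XX__
X_XXXX_XX
X__X_X__X
X_XX_X_XX
Generation 4: 29 live cells
XXXXXX_X_
XX_X_XX__
X_XXXX_XX
X__X_X__X
X_XX_X_XX

Cell (1,6) at generation 4: 1 -> alive

Answer: alive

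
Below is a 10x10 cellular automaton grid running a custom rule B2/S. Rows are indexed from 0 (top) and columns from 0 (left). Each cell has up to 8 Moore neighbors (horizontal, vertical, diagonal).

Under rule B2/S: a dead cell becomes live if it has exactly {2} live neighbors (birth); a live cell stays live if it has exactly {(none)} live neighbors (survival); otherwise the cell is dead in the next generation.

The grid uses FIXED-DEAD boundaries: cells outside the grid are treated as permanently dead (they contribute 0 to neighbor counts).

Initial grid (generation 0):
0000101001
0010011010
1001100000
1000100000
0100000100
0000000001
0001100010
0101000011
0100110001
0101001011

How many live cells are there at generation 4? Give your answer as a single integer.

Simulating step by step:
Generation 0 (given above): 31 live cells
Generation 1: 21 live cells
0001000010
0100000001
0010001100
0010010000
1000000010
0011100100
0000000100
1000000100
0000001000
1000000100
Generation 2: 22 live cells
0010000001
0001001000
0001010010
0001000010
0000011100
0100001000
0110100000
0000000010
1100000010
0000001000
Generation 3: 26 live cells
0001000000
0000010111
0000001001
0010000001
0010100010
1001100000
1001010100
0001000101
0000000001
1100000100
Generation 4: 22 live cells
0000101101
0000100000
0000010000
0100010100
0000010001
0000001110
0100000000
0010000000
1110001100
0000000010
Population at generation 4: 22

Answer: 22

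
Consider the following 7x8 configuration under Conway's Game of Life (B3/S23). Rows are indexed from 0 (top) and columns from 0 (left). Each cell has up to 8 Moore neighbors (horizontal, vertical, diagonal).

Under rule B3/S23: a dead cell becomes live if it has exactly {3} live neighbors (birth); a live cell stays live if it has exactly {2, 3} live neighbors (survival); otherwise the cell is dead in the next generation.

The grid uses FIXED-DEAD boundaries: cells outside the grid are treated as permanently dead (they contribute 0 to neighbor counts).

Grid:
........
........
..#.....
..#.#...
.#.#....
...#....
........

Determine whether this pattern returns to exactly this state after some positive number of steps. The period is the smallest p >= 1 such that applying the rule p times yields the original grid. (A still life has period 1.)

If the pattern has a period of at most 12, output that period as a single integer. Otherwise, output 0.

Simulating and comparing each generation to the original:
Gen 0 (original, given above): 6 live cells
Gen 1: 6 live cells, differs from original
Gen 2: 6 live cells, MATCHES original -> period = 2

Answer: 2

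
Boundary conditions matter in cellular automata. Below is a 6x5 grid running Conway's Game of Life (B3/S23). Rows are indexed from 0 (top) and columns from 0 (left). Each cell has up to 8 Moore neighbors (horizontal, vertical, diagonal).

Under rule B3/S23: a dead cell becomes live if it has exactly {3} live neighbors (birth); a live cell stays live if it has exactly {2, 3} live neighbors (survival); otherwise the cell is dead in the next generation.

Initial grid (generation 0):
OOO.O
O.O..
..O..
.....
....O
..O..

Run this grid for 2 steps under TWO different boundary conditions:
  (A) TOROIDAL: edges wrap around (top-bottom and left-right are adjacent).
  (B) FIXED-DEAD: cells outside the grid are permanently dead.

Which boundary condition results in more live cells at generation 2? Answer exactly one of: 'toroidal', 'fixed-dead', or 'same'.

Under TOROIDAL boundary, generation 2:
..O..
..O.O
OO...
.....
.....
OO..O
Population = 8

Under FIXED-DEAD boundary, generation 2:
..OO.
O.OO.
.O...
.....
.....
.....
Population = 6

Comparison: toroidal=8, fixed-dead=6 -> toroidal

Answer: toroidal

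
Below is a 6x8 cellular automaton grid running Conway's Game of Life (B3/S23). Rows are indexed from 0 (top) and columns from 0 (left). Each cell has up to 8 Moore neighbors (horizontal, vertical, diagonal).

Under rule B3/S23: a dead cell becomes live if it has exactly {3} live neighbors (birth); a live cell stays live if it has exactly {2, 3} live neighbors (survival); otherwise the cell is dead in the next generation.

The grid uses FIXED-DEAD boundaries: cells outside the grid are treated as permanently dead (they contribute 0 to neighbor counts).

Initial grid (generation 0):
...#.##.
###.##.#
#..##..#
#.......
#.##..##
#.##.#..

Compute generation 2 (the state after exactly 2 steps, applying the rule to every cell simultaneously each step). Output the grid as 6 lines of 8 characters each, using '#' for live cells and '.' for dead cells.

Answer: #..#..#.
#......#
#...#...
#......#
......#.
.##.#...

Derivation:
Simulating step by step:
Generation 0 (given above): 23 live cells
Generation 1: 29 live cells
.###.##.
###....#
#.#####.
#.#.#.##
#.###.#.
..###.#.
Generation 2: 13 live cells
(generation 2 grid is the final answer)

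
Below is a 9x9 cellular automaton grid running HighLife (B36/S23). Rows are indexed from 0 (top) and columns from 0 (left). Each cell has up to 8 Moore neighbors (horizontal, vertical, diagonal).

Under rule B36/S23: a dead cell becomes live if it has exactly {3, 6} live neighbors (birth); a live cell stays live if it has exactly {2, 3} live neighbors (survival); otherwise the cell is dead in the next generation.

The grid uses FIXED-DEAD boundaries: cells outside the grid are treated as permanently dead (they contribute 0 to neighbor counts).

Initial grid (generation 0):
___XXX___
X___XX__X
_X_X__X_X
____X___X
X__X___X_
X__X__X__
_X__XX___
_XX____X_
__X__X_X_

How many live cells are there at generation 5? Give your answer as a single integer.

Simulating step by step:
Generation 0 (given above): 28 live cells
Generation 1: 34 live cells
___X_X___
__X___XX_
___X____X
__XXX___X
___XX__X_
XXXX_XX__
XX_XXXX__
_XXXXX___
_XX___X__
Generation 2: 19 live cells
______X__
__XXX_XX_
____X___X
__X____XX
__X___XX_
X______X_
_________
_________
_X__XX___
Generation 3: 20 live cells
___X_XXX_
___XX_XX_
__X_XXX_X
___X__X_X
_X____X__
______XX_
_________
_________
_________
Generation 4: 16 live cells
___X_X_X_
__X_____X
__X____XX
__XXX_X__
_____XX__
______XX_
_________
_________
_________
Generation 5: 17 live cells
_________
__XX__X_X
_XX____XX
__XXX_X__
___XX____
_____XXX_
_________
_________
_________
Population at generation 5: 17

Answer: 17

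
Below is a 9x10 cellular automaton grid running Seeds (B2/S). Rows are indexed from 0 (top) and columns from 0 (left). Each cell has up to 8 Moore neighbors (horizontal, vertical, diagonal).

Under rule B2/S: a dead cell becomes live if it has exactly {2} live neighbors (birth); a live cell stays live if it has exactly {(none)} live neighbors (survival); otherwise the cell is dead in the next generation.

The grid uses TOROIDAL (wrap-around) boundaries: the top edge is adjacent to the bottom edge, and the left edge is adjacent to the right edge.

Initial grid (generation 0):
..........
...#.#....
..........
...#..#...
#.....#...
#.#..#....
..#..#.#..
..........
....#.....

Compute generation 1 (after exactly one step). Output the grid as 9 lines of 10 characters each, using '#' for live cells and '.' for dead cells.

Answer: ...#.#....
....#.....
..##.##...
.....#.#..
..###..#.#
...##..#.#
...##.....
...####...
..........

Derivation:
Simulating step by step:
Generation 0 (given above): 13 live cells
Generation 1: 24 live cells
(generation 1 grid is the final answer)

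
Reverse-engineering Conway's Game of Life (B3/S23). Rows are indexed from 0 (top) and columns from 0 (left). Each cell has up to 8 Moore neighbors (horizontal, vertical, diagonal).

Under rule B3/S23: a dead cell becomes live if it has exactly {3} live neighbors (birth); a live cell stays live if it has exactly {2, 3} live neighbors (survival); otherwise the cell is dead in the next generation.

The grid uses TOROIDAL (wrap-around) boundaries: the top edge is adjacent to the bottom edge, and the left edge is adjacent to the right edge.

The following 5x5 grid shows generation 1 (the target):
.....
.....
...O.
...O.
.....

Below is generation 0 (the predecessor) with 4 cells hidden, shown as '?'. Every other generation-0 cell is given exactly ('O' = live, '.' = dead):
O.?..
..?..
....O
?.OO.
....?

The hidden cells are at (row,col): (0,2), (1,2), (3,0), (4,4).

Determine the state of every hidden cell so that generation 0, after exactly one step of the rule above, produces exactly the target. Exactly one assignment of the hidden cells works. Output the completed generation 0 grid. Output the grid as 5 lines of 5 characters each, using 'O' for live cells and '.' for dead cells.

Hidden generation-0 cells (in order): (0,2), (1,2), (3,0), (4,4).
A hidden cell only influences target cells in its own 3x3 neighborhood. Try each of the 2^4 = 16 assignments, step the completed generation 0 forward once under B3/S23, and compare with the target:
  (0,2)=. (1,2)=. (3,0)=. (4,4)=. -> step reproduces the target at every cell -> ACCEPT
  (0,2)=. (1,2)=. (3,0)=. (4,4)=O -> step gives (3,4)='O' but target has '.' -> reject
  (0,2)=. (1,2)=. (3,0)=O (4,4)=. -> step gives (2,4)='O' but target has '.' -> reject
  (0,2)=. (1,2)=. (3,0)=O (4,4)=O -> step gives (2,4)='O' but target has '.' -> reject
  (0,2)=. (1,2)=O (3,0)=. (4,4)=. -> step gives (2,2)='O' but target has '.' -> reject
  (0,2)=. (1,2)=O (3,0)=. (4,4)=O -> step gives (2,2)='O' but target has '.' -> reject
  (0,2)=. (1,2)=O (3,0)=O (4,4)=. -> step gives (2,1)='O' but target has '.' -> reject
  (0,2)=. (1,2)=O (3,0)=O (4,4)=O -> step gives (2,1)='O' but target has '.' -> reject
  (0,2)=O (1,2)=. (3,0)=. (4,4)=. -> step gives (4,1)='O' but target has '.' -> reject
  (0,2)=O (1,2)=. (3,0)=. (4,4)=O -> step gives (3,4)='O' but target has '.' -> reject
  (0,2)=O (1,2)=. (3,0)=O (4,4)=. -> step gives (2,4)='O' but target has '.' -> reject
  (0,2)=O (1,2)=. (3,0)=O (4,4)=O -> step gives (2,4)='O' but target has '.' -> reject
  (0,2)=O (1,2)=O (3,0)=. (4,4)=. -> step gives (0,1)='O' but target has '.' -> reject
  (0,2)=O (1,2)=O (3,0)=. (4,4)=O -> step gives (0,1)='O' but target has '.' -> reject
  (0,2)=O (1,2)=O (3,0)=O (4,4)=. -> step gives (0,1)='O' but target has '.' -> reject
  (0,2)=O (1,2)=O (3,0)=O (4,4)=O -> step gives (0,1)='O' but target has '.' -> reject
Unique solution: (0,2)=dead, (1,2)=dead, (3,0)=dead, (4,4)=dead.
Check: live-neighbor counts of every cell in the completed generation 0:
01001
21012
11231
11122
12222
Applying B3/S23 to generation 0 with these counts gives:
.....
.....
...O.
...O.
.....
which matches the target exactly.

Answer: O....
.....
....O
..OO.
.....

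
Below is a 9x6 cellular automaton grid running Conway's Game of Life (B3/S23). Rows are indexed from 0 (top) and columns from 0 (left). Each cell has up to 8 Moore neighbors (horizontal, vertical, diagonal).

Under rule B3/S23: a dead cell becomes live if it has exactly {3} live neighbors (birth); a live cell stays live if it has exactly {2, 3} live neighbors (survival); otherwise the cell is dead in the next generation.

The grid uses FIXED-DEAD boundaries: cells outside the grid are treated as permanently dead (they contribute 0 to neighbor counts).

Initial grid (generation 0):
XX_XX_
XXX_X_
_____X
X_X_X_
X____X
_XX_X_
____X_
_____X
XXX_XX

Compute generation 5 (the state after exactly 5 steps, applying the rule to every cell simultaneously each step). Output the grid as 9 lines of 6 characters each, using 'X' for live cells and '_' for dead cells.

Simulating step by step:
Generation 0 (given above): 24 live cells
Generation 1: 31 live cells
X__XX_
X_X_XX
X_X_XX
_X__XX
X_X_XX
_X_XXX
___XXX
_X_X_X
_X__XX
Generation 2: 17 live cells
_X_XXX
X_X___
X_X___
X_X___
X_X___
_X____
______
___X__
__X_XX
Generation 3: 20 live cells
_XXXX_
X_X_X_
X_XX__
X_XX__
X_X___
_X____
______
___XX_
___XX_
Generation 4: 16 live cells
_XX_X_
X___X_
X___X_
X_____
X_XX__
_X____
______
___XX_
___XX_
Generation 5: 17 live cells
(generation 5 grid is the final answer)

Answer: _X_X__
X___XX
XX____
X__X__
X_X___
_XX___
______
___XX_
___XX_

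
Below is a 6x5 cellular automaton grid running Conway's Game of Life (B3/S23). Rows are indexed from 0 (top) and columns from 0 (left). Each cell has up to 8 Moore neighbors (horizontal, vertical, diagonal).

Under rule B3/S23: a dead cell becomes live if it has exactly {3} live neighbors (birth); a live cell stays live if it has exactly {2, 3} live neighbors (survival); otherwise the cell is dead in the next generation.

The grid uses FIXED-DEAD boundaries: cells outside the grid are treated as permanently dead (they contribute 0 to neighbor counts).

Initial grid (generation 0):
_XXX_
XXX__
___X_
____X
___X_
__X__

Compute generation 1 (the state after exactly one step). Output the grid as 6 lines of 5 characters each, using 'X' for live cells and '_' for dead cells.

Answer: X__X_
X____
_XXX_
___XX
___X_
_____

Derivation:
Simulating step by step:
Generation 0 (given above): 10 live cells
Generation 1: 9 live cells
(generation 1 grid is the final answer)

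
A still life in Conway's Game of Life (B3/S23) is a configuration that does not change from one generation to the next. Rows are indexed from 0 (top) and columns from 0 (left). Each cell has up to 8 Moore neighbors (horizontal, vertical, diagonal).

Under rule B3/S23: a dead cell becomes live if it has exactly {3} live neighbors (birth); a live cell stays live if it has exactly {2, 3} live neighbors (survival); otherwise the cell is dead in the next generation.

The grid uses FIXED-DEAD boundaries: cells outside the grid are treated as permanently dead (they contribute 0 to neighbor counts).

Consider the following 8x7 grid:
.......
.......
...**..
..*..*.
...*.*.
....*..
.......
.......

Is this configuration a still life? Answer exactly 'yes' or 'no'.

Compute generation 1 and compare to generation 0 (given above):
Generation 1:
.......
.......
...**..
..*..*.
...*.*.
....*..
.......
.......
The grids are IDENTICAL -> still life.

Answer: yes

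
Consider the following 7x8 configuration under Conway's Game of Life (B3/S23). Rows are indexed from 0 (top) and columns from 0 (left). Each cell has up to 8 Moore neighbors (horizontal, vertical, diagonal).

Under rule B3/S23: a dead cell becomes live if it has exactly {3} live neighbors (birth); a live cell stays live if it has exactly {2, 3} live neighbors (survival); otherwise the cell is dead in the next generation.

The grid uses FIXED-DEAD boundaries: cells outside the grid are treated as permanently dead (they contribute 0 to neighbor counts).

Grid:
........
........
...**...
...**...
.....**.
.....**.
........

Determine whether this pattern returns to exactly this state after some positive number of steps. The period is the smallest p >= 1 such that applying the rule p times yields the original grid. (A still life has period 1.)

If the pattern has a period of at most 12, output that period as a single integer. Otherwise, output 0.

Simulating and comparing each generation to the original:
Gen 0 (original, given above): 8 live cells
Gen 1: 6 live cells, differs from original
Gen 2: 8 live cells, MATCHES original -> period = 2

Answer: 2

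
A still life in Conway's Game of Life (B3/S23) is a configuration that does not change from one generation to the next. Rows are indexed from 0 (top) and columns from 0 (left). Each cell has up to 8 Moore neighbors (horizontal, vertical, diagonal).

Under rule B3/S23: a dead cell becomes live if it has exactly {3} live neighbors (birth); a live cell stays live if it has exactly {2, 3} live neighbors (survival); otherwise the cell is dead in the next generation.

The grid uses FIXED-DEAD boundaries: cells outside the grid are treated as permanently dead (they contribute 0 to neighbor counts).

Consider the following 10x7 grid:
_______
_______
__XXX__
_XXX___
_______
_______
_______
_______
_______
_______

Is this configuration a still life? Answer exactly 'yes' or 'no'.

Compute generation 1 and compare to generation 0 (given above):
Generation 1:
_______
___X___
_X__X__
_X__X__
__X____
_______
_______
_______
_______
_______
Cell (1,3) differs: gen0=0 vs gen1=1 -> NOT a still life.

Answer: no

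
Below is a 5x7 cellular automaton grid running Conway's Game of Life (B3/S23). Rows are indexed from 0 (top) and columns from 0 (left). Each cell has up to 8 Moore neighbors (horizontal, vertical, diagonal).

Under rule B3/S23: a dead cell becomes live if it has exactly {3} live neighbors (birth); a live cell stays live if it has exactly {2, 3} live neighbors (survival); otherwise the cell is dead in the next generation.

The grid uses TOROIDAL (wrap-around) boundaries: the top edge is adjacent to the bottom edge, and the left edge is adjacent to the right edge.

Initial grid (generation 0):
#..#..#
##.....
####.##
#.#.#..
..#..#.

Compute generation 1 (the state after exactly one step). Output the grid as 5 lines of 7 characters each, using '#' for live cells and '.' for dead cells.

Simulating step by step:
Generation 0 (given above): 16 live cells
Generation 1: 15 live cells
(generation 1 grid is the final answer)

Answer: #.#...#
...###.
...###.
#...#..
#.#.##.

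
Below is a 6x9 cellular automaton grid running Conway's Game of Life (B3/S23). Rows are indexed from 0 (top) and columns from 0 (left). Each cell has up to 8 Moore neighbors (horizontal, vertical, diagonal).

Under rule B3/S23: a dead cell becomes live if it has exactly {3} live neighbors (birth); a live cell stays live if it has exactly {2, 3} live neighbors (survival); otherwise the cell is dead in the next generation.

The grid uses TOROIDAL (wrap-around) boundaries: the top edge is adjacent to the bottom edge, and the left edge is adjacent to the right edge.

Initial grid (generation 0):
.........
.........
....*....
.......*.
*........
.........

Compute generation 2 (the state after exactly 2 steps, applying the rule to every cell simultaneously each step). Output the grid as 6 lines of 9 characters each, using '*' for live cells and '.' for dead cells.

Simulating step by step:
Generation 0 (given above): 3 live cells
Generation 1: 0 live cells
.........
.........
.........
.........
.........
.........
Generation 2: 0 live cells
(generation 2 grid is the final answer)

Answer: .........
.........
.........
.........
.........
.........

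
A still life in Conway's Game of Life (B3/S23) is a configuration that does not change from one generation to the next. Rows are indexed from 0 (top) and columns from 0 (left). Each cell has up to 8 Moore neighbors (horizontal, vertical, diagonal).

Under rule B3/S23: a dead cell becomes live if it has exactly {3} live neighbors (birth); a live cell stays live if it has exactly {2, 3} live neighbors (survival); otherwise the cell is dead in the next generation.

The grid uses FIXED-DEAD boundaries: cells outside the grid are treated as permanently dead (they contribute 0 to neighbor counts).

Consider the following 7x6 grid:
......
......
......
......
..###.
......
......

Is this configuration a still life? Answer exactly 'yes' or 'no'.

Compute generation 1 and compare to generation 0 (given above):
Generation 1:
......
......
......
...#..
...#..
...#..
......
Cell (3,3) differs: gen0=0 vs gen1=1 -> NOT a still life.

Answer: no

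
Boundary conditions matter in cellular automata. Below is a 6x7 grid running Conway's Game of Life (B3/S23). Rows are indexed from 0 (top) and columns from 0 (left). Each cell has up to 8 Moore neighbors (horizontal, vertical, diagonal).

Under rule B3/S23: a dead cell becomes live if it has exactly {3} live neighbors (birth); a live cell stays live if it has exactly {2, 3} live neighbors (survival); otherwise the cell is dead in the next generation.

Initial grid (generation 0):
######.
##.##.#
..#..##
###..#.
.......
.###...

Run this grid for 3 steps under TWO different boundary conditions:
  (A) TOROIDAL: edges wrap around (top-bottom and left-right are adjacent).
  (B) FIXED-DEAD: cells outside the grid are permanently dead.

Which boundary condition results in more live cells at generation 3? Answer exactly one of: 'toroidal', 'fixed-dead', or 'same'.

Answer: fixed-dead

Derivation:
Under TOROIDAL boundary, generation 3:
.......
.......
.##....
..#...#
..#....
.......
Population = 5

Under FIXED-DEAD boundary, generation 3:
.......
.....##
.##....
.##..##
..#....
.......
Population = 9

Comparison: toroidal=5, fixed-dead=9 -> fixed-dead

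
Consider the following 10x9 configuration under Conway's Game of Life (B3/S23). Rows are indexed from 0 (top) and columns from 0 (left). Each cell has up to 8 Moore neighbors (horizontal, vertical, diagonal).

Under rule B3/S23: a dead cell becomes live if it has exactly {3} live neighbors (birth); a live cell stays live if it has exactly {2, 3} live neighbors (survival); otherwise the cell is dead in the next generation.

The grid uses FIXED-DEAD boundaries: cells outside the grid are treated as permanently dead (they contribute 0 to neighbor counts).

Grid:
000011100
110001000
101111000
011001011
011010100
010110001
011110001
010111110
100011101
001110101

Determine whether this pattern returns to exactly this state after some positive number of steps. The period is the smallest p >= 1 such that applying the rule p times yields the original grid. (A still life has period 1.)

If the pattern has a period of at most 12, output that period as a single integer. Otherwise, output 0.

Answer: 0

Derivation:
Simulating and comparing each generation to the original:
Gen 0 (original, given above): 45 live cells
Gen 1: 29 live cells, differs from original
Gen 2: 30 live cells, differs from original
Gen 3: 24 live cells, differs from original
Gen 4: 30 live cells, differs from original
Gen 5: 27 live cells, differs from original
Gen 6: 22 live cells, differs from original
Gen 7: 19 live cells, differs from original
Gen 8: 14 live cells, differs from original
Gen 9: 14 live cells, differs from original
Gen 10: 14 live cells, differs from original
Gen 11: 14 live cells, differs from original
Gen 12: 14 live cells, differs from original
No period found within 12 steps.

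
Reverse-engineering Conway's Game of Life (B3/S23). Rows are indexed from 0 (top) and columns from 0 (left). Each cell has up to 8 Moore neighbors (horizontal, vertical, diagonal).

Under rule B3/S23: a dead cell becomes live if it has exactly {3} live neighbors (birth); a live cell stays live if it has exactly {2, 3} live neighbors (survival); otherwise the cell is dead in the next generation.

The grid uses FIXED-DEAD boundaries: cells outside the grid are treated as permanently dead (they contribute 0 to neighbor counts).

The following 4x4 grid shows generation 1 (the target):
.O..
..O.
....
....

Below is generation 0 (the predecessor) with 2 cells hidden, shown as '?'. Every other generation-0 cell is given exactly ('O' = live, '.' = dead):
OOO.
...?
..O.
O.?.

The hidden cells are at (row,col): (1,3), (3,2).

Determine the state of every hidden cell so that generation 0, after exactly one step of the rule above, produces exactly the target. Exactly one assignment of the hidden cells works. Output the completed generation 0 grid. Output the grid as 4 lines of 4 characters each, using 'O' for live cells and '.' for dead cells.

Hidden generation-0 cells (in order): (1,3), (3,2).
A hidden cell only influences target cells in its own 3x3 neighborhood. Try each of the 2^2 = 4 assignments, step the completed generation 0 forward once under B3/S23, and compare with the target:
  (1,3)=. (3,2)=. -> step reproduces the target at every cell -> ACCEPT
  (1,3)=. (3,2)=O -> step gives (2,1)='O' but target has '.' -> reject
  (1,3)=O (3,2)=. -> step gives (0,2)='O' but target has '.' -> reject
  (1,3)=O (3,2)=O -> step gives (0,2)='O' but target has '.' -> reject
Unique solution: (1,3)=dead, (3,2)=dead.
Check: live-neighbor counts of every cell in the completed generation 0:
1211
2432
1201
0211
Applying B3/S23 to generation 0 with these counts gives:
.O..
..O.
....
....
which matches the target exactly.

Answer: OOO.
....
..O.
O...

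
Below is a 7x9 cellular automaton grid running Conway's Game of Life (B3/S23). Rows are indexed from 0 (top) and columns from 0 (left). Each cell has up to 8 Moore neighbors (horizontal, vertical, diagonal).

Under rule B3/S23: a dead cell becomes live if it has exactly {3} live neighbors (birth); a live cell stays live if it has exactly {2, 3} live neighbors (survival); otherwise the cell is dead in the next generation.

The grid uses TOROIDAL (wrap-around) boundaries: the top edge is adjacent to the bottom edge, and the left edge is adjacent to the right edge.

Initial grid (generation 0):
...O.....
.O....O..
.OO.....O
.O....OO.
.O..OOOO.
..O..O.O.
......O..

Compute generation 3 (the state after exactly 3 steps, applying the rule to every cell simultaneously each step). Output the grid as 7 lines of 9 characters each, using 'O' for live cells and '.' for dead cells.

Simulating step by step:
Generation 0 (given above): 18 live cells
Generation 1: 14 live cells
.........
OO.......
.OO...O..
.O......O
.OO.O...O
....O..O.
......O..
Generation 2: 14 live cells
.........
OOO......
..O......
...O...O.
.OOO...OO
...O.O.O.
.........
Generation 3: 17 live cells
(generation 3 grid is the final answer)

Answer: .O.......
.OO......
..OO.....
.O.O...OO
...O...OO
...OO.OOO
.........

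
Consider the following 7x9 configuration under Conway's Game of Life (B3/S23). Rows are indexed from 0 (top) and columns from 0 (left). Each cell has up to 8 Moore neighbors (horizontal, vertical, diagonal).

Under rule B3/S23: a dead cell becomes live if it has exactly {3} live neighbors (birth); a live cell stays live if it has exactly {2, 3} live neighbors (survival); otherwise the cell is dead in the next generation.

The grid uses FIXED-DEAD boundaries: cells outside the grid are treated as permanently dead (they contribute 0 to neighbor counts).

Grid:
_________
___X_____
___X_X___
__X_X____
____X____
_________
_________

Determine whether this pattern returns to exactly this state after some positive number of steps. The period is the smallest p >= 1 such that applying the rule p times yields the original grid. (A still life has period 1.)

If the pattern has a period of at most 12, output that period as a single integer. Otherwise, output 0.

Answer: 2

Derivation:
Simulating and comparing each generation to the original:
Gen 0 (original, given above): 6 live cells
Gen 1: 6 live cells, differs from original
Gen 2: 6 live cells, MATCHES original -> period = 2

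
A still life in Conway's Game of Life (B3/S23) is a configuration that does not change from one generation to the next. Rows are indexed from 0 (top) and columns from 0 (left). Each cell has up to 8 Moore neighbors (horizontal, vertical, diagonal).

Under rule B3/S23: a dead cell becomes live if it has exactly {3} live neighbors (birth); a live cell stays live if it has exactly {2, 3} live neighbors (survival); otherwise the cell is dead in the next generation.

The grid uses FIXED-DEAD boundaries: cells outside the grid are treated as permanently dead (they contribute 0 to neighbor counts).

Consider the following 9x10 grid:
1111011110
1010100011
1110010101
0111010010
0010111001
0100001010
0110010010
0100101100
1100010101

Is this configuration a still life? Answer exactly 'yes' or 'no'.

Answer: no

Derivation:
Compute generation 1 and compare to generation 0 (given above):
Generation 1:
1011111111
0000100001
1000011101
1000000111
0000101011
0101101011
1110010010
0000100100
1100010110
Cell (0,1) differs: gen0=1 vs gen1=0 -> NOT a still life.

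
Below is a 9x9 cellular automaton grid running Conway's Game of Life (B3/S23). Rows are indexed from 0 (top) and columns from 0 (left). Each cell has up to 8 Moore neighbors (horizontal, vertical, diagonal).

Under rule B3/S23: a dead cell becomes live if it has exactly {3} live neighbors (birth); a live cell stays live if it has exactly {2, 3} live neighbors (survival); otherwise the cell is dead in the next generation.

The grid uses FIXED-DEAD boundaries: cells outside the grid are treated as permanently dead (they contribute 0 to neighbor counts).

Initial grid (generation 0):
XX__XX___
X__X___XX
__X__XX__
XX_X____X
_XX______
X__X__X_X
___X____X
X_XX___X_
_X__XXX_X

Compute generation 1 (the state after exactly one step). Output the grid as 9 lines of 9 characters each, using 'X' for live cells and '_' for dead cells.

Answer: XX__X____
X_XX___X_
X_XXX_X_X
X__X_____
___X___X_
_X_X___X_
_X_XX___X
_XXX_XXXX
_XXXXXXX_

Derivation:
Simulating step by step:
Generation 0 (given above): 32 live cells
Generation 1: 38 live cells
(generation 1 grid is the final answer)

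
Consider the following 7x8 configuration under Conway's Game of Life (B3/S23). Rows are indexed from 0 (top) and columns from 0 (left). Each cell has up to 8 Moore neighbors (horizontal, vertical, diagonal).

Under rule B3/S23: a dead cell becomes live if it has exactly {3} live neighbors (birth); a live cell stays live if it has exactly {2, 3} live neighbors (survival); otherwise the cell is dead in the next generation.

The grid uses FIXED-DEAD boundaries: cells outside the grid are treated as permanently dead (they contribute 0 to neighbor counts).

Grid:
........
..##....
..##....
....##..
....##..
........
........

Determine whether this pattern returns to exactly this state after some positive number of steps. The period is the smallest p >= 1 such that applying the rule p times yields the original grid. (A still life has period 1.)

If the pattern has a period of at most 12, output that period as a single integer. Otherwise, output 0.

Simulating and comparing each generation to the original:
Gen 0 (original, given above): 8 live cells
Gen 1: 6 live cells, differs from original
Gen 2: 8 live cells, MATCHES original -> period = 2

Answer: 2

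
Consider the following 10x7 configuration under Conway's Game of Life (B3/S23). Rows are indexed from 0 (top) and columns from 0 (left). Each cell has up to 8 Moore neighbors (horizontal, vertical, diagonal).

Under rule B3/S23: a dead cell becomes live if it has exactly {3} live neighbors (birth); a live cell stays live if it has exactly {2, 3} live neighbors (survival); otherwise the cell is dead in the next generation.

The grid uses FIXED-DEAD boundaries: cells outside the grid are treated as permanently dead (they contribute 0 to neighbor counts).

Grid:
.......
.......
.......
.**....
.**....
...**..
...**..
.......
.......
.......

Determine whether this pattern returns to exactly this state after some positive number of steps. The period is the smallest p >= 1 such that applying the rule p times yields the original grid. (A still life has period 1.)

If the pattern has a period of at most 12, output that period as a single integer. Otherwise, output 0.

Simulating and comparing each generation to the original:
Gen 0 (original, given above): 8 live cells
Gen 1: 6 live cells, differs from original
Gen 2: 8 live cells, MATCHES original -> period = 2

Answer: 2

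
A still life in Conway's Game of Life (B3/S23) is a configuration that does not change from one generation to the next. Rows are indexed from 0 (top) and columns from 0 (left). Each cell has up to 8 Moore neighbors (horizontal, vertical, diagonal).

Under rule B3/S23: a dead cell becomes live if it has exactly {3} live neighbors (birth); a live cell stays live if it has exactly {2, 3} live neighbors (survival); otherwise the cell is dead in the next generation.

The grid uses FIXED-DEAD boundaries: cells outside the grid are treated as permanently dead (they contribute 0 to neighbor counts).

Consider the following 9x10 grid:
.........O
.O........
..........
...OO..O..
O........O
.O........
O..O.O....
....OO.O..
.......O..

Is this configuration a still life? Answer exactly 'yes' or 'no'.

Answer: no

Derivation:
Compute generation 1 and compare to generation 0 (given above):
Generation 1:
..........
..........
..........
..........
..........
OO........
.....OO...
....OO....
......O...
Cell (0,9) differs: gen0=1 vs gen1=0 -> NOT a still life.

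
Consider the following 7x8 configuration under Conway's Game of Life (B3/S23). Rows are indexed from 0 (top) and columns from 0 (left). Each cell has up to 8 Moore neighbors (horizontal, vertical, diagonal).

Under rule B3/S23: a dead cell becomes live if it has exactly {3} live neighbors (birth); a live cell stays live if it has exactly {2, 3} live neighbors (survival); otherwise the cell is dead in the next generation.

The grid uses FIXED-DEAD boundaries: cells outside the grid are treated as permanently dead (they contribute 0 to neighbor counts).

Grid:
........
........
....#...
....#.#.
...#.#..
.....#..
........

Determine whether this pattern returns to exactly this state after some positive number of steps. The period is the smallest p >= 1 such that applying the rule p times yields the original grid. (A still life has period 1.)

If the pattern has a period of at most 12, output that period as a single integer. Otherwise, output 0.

Answer: 2

Derivation:
Simulating and comparing each generation to the original:
Gen 0 (original, given above): 6 live cells
Gen 1: 6 live cells, differs from original
Gen 2: 6 live cells, MATCHES original -> period = 2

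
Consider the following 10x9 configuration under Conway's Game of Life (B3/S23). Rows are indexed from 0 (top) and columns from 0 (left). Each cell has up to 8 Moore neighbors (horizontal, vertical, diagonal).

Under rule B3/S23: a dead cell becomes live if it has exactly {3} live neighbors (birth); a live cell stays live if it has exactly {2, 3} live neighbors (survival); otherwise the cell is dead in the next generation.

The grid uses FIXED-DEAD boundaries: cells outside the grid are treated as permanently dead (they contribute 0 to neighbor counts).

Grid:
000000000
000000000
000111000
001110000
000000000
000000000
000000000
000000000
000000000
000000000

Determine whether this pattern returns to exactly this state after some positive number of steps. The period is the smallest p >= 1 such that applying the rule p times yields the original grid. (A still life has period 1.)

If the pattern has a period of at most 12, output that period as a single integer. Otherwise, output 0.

Answer: 2

Derivation:
Simulating and comparing each generation to the original:
Gen 0 (original, given above): 6 live cells
Gen 1: 6 live cells, differs from original
Gen 2: 6 live cells, MATCHES original -> period = 2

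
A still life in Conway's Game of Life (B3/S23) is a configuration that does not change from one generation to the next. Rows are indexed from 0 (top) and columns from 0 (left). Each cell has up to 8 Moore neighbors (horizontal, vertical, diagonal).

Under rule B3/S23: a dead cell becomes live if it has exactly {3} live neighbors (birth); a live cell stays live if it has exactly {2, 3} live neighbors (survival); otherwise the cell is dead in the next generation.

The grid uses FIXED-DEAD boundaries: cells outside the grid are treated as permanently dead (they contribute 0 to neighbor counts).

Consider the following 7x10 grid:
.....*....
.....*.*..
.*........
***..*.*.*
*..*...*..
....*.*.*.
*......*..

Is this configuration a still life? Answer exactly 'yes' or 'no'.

Compute generation 1 and compare to generation 0 (given above):
Generation 1:
......*...
......*...
***.....*.
*.*...*.*.
*.****.*..
......*.*.
.......*..
Cell (0,5) differs: gen0=1 vs gen1=0 -> NOT a still life.

Answer: no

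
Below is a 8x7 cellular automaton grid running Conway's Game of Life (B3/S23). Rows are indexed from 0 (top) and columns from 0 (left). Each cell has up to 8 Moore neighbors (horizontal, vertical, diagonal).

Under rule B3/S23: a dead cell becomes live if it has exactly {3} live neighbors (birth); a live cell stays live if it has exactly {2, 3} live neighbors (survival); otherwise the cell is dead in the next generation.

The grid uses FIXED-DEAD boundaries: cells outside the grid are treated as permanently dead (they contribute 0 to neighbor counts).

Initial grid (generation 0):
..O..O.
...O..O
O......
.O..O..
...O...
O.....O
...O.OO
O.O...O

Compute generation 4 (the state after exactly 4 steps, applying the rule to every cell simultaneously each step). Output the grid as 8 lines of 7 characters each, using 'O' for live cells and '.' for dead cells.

Simulating step by step:
Generation 0 (given above): 16 live cells
Generation 1: 8 live cells
.......
.......
.......
.......
.......
....OOO
.O...OO
.....OO
Generation 2: 5 live cells
.......
.......
.......
.......
.....O.
....O.O
.......
.....OO
Generation 3: 3 live cells
.......
.......
.......
.......
.....O.
.....O.
......O
.......
Generation 4: 2 live cells
(generation 4 grid is the final answer)

Answer: .......
.......
.......
.......
.......
.....OO
.......
.......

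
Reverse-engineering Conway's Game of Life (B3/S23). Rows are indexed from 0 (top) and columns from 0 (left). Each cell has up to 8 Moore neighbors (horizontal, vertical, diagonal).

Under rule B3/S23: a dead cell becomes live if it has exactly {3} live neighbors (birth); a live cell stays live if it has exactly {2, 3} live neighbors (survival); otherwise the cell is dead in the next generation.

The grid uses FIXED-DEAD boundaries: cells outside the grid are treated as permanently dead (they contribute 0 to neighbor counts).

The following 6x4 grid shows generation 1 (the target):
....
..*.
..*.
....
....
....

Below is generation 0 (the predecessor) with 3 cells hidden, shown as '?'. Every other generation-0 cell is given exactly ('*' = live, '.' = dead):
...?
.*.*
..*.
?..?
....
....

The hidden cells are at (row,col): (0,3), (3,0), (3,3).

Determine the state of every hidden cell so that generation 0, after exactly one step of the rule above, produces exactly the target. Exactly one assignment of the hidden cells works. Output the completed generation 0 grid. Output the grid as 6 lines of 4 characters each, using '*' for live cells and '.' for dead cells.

Hidden generation-0 cells (in order): (0,3), (3,0), (3,3).
A hidden cell only influences target cells in its own 3x3 neighborhood. Try each of the 2^3 = 8 assignments, step the completed generation 0 forward once under B3/S23, and compare with the target:
  (0,3)=. (3,0)=. (3,3)=. -> step reproduces the target at every cell -> ACCEPT
  (0,3)=. (3,0)=. (3,3)=* -> step gives (2,3)='*' but target has '.' -> reject
  (0,3)=. (3,0)=* (3,3)=. -> step gives (2,1)='*' but target has '.' -> reject
  (0,3)=. (3,0)=* (3,3)=* -> step gives (2,1)='*' but target has '.' -> reject
  (0,3)=* (3,0)=. (3,3)=. -> step gives (0,2)='*' but target has '.' -> reject
  (0,3)=* (3,0)=. (3,3)=* -> step gives (0,2)='*' but target has '.' -> reject
  (0,3)=* (3,0)=* (3,3)=. -> step gives (0,2)='*' but target has '.' -> reject
  (0,3)=* (3,0)=* (3,3)=* -> step gives (0,2)='*' but target has '.' -> reject
Unique solution: (0,3)=dead, (3,0)=dead, (3,3)=dead.
Check: live-neighbor counts of every cell in the completed generation 0:
1121
1131
1222
0111
0000
0000
Applying B3/S23 to generation 0 with these counts gives:
....
..*.
..*.
....
....
....
which matches the target exactly.

Answer: ....
.*.*
..*.
....
....
....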